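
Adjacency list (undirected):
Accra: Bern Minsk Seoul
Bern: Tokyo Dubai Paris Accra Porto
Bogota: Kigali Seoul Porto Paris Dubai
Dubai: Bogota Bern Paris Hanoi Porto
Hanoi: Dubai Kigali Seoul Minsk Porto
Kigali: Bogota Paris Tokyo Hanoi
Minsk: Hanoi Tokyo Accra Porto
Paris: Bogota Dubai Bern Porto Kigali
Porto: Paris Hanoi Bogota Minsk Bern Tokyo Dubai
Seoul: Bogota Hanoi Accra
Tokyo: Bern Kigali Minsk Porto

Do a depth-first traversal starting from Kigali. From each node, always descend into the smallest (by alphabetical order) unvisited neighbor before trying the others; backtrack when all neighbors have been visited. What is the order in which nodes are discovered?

Visit Kigali
Kigali → Bogota
Bogota → Dubai
Dubai → Bern
Bern → Accra
Accra → Minsk
Minsk → Hanoi
Hanoi → Porto
Porto → Paris
Porto → Tokyo
Hanoi → Seoul

Kigali → Bogota → Dubai → Bern → Accra → Minsk → Hanoi → Porto → Paris → Tokyo → Seoul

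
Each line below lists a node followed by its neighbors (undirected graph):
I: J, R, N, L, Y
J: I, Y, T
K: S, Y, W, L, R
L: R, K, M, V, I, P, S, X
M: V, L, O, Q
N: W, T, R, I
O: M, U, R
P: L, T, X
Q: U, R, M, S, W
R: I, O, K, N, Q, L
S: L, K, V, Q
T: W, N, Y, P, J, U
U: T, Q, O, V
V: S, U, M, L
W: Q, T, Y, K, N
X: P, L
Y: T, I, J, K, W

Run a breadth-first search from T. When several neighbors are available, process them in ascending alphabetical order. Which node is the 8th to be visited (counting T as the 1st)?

Visit T; enqueue J, N, P, U, W, Y → queue [J, N, P, U, W, Y]
Visit J; enqueue I → queue [N, P, U, W, Y, I]
Visit N; enqueue R → queue [P, U, W, Y, I, R]
Visit P; enqueue L, X → queue [U, W, Y, I, R, L, X]
Visit U; enqueue O, Q, V → queue [W, Y, I, R, L, X, O, Q, V]
Visit W; enqueue K → queue [Y, I, R, L, X, O, Q, V, K]
Visit Y → queue [I, R, L, X, O, Q, V, K]
Visit I → queue [R, L, X, O, Q, V, K]
Visit R → queue [L, X, O, Q, V, K]
Visit L; enqueue M, S → queue [X, O, Q, V, K, M, S]
Visit X → queue [O, Q, V, K, M, S]
Visit O → queue [Q, V, K, M, S]
Visit Q → queue [V, K, M, S]
Visit V → queue [K, M, S]
Visit K → queue [M, S]
Visit M → queue [S]
Visit S → queue []

Visit order: T, J, N, P, U, W, Y, I, R, L, X, O, Q, V, K, M, S

I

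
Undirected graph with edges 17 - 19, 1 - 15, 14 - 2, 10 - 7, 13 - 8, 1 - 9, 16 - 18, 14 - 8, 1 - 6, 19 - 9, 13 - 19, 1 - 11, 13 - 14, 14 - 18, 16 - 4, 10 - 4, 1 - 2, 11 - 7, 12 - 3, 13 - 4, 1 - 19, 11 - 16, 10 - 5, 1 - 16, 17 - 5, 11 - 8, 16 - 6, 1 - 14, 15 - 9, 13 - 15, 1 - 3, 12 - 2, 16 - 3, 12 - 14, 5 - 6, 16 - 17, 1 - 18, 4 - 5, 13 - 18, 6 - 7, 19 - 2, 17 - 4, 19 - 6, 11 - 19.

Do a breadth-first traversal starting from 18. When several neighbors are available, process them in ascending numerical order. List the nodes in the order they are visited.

Visit 18; enqueue 1, 13, 14, 16 → queue [1, 13, 14, 16]
Visit 1; enqueue 2, 3, 6, 9, 11, 15, 19 → queue [13, 14, 16, 2, 3, 6, 9, 11, 15, 19]
Visit 13; enqueue 4, 8 → queue [14, 16, 2, 3, 6, 9, 11, 15, 19, 4, 8]
Visit 14; enqueue 12 → queue [16, 2, 3, 6, 9, 11, 15, 19, 4, 8, 12]
Visit 16; enqueue 17 → queue [2, 3, 6, 9, 11, 15, 19, 4, 8, 12, 17]
Visit 2 → queue [3, 6, 9, 11, 15, 19, 4, 8, 12, 17]
Visit 3 → queue [6, 9, 11, 15, 19, 4, 8, 12, 17]
Visit 6; enqueue 5, 7 → queue [9, 11, 15, 19, 4, 8, 12, 17, 5, 7]
Visit 9 → queue [11, 15, 19, 4, 8, 12, 17, 5, 7]
Visit 11 → queue [15, 19, 4, 8, 12, 17, 5, 7]
Visit 15 → queue [19, 4, 8, 12, 17, 5, 7]
Visit 19 → queue [4, 8, 12, 17, 5, 7]
Visit 4; enqueue 10 → queue [8, 12, 17, 5, 7, 10]
Visit 8 → queue [12, 17, 5, 7, 10]
Visit 12 → queue [17, 5, 7, 10]
Visit 17 → queue [5, 7, 10]
Visit 5 → queue [7, 10]
Visit 7 → queue [10]
Visit 10 → queue []

18, 1, 13, 14, 16, 2, 3, 6, 9, 11, 15, 19, 4, 8, 12, 17, 5, 7, 10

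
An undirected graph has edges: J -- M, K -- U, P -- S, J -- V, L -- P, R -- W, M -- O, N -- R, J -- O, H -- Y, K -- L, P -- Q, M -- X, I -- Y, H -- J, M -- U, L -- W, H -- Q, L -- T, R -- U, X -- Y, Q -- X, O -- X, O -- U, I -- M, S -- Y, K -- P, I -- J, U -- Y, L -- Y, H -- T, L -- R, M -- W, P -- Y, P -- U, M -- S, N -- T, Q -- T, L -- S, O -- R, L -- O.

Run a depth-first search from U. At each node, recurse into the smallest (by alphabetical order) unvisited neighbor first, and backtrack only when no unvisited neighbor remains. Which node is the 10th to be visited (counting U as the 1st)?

M

Visit U
U → K
K → L
L → O
O → J
J → H
H → Q
Q → P
P → S
S → M
M → I
I → Y
Y → X
M → W
W → R
R → N
N → T
J → V

Visit order: U, K, L, O, J, H, Q, P, S, M, I, Y, X, W, R, N, T, V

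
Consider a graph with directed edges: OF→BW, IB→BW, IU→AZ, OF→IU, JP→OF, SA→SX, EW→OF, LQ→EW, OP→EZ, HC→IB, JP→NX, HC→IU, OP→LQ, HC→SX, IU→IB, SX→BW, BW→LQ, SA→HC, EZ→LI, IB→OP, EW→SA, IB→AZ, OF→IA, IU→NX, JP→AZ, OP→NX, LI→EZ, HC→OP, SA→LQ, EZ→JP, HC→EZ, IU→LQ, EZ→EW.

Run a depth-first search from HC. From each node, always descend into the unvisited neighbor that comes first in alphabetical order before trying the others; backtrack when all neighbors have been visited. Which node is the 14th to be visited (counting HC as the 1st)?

SX

Visit HC
HC → EZ
EZ → EW
EW → OF
OF → BW
BW → LQ
OF → IA
OF → IU
IU → AZ
IU → IB
IB → OP
OP → NX
EW → SA
SA → SX
EZ → JP
EZ → LI

Visit order: HC, EZ, EW, OF, BW, LQ, IA, IU, AZ, IB, OP, NX, SA, SX, JP, LI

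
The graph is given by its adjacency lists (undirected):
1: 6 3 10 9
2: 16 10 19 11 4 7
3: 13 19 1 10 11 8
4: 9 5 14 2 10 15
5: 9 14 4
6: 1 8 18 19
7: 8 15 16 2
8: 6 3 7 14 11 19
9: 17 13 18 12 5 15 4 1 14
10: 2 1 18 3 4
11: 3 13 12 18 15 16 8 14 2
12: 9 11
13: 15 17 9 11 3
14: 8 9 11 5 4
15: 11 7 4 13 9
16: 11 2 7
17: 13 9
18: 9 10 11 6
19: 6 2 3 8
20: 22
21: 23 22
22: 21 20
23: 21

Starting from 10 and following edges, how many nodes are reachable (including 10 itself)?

BFS from 10 visits: 10, 2, 1, 18, 3, 4, 16, 19, 11, 7, 6, 9, 13, 8, 5, 14, 15, 12, 17
Reachable nodes: 19 of 23 total.

19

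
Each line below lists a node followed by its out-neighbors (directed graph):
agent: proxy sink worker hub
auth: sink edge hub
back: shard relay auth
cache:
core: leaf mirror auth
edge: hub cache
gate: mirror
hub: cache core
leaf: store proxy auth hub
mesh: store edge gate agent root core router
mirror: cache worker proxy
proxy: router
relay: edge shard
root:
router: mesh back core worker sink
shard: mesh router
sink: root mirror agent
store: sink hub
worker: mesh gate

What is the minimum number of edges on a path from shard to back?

2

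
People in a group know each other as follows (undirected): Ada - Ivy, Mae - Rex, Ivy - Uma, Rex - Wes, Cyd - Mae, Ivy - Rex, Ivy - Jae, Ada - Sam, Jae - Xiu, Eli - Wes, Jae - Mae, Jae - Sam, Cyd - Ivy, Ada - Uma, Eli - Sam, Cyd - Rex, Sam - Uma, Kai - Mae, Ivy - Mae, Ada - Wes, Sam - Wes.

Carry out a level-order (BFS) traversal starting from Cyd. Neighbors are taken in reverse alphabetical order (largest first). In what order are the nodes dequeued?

Cyd -> Rex -> Mae -> Ivy -> Wes -> Kai -> Jae -> Uma -> Ada -> Sam -> Eli -> Xiu

Visit Cyd; enqueue Rex, Mae, Ivy → queue [Rex, Mae, Ivy]
Visit Rex; enqueue Wes → queue [Mae, Ivy, Wes]
Visit Mae; enqueue Kai, Jae → queue [Ivy, Wes, Kai, Jae]
Visit Ivy; enqueue Uma, Ada → queue [Wes, Kai, Jae, Uma, Ada]
Visit Wes; enqueue Sam, Eli → queue [Kai, Jae, Uma, Ada, Sam, Eli]
Visit Kai → queue [Jae, Uma, Ada, Sam, Eli]
Visit Jae; enqueue Xiu → queue [Uma, Ada, Sam, Eli, Xiu]
Visit Uma → queue [Ada, Sam, Eli, Xiu]
Visit Ada → queue [Sam, Eli, Xiu]
Visit Sam → queue [Eli, Xiu]
Visit Eli → queue [Xiu]
Visit Xiu → queue []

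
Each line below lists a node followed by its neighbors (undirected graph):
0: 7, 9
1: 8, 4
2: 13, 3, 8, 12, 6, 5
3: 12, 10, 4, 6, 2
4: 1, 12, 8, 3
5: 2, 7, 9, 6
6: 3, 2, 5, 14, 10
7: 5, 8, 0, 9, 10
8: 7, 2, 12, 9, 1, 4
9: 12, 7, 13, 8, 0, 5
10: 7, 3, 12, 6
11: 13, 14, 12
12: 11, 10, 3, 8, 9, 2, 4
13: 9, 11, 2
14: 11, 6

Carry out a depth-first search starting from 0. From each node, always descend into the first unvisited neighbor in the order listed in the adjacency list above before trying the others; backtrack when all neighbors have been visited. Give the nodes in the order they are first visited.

0, 7, 5, 2, 13, 9, 12, 11, 14, 6, 3, 10, 4, 1, 8

Visit 0
0 → 7
7 → 5
5 → 2
2 → 13
13 → 9
9 → 12
12 → 11
11 → 14
14 → 6
6 → 3
3 → 10
3 → 4
4 → 1
1 → 8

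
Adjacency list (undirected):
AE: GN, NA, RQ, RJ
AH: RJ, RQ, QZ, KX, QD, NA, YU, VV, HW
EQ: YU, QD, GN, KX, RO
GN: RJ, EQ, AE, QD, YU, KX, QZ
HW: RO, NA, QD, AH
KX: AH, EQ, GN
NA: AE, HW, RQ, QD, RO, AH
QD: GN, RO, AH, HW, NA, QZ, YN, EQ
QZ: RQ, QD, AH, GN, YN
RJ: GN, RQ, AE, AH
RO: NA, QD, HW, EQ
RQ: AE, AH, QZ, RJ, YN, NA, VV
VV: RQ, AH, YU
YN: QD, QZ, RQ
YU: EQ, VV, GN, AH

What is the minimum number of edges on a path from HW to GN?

2

Level 0: HW
Level 1: AH, NA, QD, RO
Level 2: AE, EQ, GN, KX, QZ, RJ, RQ, VV, YN, YU
GN first appears at level 2.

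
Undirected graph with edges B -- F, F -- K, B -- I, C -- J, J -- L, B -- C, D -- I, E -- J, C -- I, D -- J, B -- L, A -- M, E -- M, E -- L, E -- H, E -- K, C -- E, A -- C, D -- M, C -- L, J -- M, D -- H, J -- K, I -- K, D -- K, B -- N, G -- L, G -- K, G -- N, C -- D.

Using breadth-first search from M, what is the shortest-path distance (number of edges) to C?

Level 0: M
Level 1: A, D, E, J
Level 2: C, H, I, K, L
Level 3: B, F, G
Level 4: N
C first appears at level 2.

2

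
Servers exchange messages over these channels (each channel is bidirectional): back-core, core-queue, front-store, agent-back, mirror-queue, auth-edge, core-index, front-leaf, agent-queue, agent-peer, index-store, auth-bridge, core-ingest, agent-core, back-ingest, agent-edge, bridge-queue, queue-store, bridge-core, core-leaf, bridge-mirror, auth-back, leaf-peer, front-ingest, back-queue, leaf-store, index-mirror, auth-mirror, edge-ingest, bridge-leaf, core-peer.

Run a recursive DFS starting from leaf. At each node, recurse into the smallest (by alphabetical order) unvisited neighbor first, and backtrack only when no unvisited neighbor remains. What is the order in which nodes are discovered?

Visit leaf
leaf → bridge
bridge → auth
auth → back
back → agent
agent → core
core → index
index → mirror
mirror → queue
queue → store
store → front
front → ingest
ingest → edge
core → peer

leaf -> bridge -> auth -> back -> agent -> core -> index -> mirror -> queue -> store -> front -> ingest -> edge -> peer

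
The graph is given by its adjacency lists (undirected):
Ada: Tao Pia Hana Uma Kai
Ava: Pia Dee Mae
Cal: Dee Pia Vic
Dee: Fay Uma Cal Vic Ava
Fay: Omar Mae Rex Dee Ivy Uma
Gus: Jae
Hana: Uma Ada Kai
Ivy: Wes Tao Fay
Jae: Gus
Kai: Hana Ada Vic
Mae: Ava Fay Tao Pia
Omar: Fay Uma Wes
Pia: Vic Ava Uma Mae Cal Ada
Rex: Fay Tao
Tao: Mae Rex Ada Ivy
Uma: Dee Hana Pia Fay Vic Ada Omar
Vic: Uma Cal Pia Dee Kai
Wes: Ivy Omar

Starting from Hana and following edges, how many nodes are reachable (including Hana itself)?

BFS from Hana visits: Hana, Uma, Ada, Kai, Dee, Pia, Fay, Vic, Omar, Tao, Cal, Ava, Mae, Rex, Ivy, Wes
Reachable nodes: 16 of 18 total.

16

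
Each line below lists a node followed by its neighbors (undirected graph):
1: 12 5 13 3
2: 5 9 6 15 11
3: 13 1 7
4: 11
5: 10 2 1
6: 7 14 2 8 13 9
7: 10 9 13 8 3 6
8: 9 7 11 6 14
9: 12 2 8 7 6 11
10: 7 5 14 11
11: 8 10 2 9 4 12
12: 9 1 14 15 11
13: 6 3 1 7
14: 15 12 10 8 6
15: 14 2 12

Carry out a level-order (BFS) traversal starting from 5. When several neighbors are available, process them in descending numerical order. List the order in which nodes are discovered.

5 10 2 1 14 11 7 15 9 6 13 12 3 8 4

Visit 5; enqueue 10, 2, 1 → queue [10, 2, 1]
Visit 10; enqueue 14, 11, 7 → queue [2, 1, 14, 11, 7]
Visit 2; enqueue 15, 9, 6 → queue [1, 14, 11, 7, 15, 9, 6]
Visit 1; enqueue 13, 12, 3 → queue [14, 11, 7, 15, 9, 6, 13, 12, 3]
Visit 14; enqueue 8 → queue [11, 7, 15, 9, 6, 13, 12, 3, 8]
Visit 11; enqueue 4 → queue [7, 15, 9, 6, 13, 12, 3, 8, 4]
Visit 7 → queue [15, 9, 6, 13, 12, 3, 8, 4]
Visit 15 → queue [9, 6, 13, 12, 3, 8, 4]
Visit 9 → queue [6, 13, 12, 3, 8, 4]
Visit 6 → queue [13, 12, 3, 8, 4]
Visit 13 → queue [12, 3, 8, 4]
Visit 12 → queue [3, 8, 4]
Visit 3 → queue [8, 4]
Visit 8 → queue [4]
Visit 4 → queue []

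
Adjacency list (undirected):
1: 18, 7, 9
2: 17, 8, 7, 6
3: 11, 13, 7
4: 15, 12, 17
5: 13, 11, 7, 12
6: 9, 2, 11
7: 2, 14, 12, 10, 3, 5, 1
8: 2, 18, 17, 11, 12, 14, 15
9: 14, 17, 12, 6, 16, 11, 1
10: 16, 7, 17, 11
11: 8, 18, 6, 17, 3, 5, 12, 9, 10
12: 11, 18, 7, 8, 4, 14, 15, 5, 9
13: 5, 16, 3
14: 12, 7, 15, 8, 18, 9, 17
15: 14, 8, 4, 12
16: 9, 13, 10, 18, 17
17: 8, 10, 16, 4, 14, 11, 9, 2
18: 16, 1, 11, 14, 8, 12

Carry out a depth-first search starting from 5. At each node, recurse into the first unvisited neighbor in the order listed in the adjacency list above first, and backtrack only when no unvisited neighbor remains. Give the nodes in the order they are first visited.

5 13 16 9 14 12 11 8 2 17 10 7 3 1 18 4 15 6

Visit 5
5 → 13
13 → 16
16 → 9
9 → 14
14 → 12
12 → 11
11 → 8
8 → 2
2 → 17
17 → 10
10 → 7
7 → 3
7 → 1
1 → 18
17 → 4
4 → 15
2 → 6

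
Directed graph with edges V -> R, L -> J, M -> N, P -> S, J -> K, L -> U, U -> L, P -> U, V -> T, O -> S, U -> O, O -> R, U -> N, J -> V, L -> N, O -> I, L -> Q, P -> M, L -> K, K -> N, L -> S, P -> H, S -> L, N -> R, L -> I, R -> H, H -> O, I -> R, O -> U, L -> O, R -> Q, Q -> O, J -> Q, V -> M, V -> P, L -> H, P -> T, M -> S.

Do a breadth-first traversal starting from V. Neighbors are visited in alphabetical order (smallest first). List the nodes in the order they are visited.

V → M → P → R → T → N → S → H → U → Q → L → O → I → J → K

Visit V; enqueue M, P, R, T → queue [M, P, R, T]
Visit M; enqueue N, S → queue [P, R, T, N, S]
Visit P; enqueue H, U → queue [R, T, N, S, H, U]
Visit R; enqueue Q → queue [T, N, S, H, U, Q]
Visit T → queue [N, S, H, U, Q]
Visit N → queue [S, H, U, Q]
Visit S; enqueue L → queue [H, U, Q, L]
Visit H; enqueue O → queue [U, Q, L, O]
Visit U → queue [Q, L, O]
Visit Q → queue [L, O]
Visit L; enqueue I, J, K → queue [O, I, J, K]
Visit O → queue [I, J, K]
Visit I → queue [J, K]
Visit J → queue [K]
Visit K → queue []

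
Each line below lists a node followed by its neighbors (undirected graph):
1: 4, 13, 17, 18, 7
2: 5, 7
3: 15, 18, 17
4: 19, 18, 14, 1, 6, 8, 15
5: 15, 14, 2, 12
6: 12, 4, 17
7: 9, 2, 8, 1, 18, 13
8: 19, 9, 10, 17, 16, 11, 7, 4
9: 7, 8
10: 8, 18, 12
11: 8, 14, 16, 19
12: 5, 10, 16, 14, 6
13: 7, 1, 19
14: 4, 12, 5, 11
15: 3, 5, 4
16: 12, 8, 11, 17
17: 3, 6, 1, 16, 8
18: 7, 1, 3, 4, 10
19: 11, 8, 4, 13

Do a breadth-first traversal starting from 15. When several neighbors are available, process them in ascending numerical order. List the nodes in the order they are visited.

Visit 15; enqueue 3, 4, 5 → queue [3, 4, 5]
Visit 3; enqueue 17, 18 → queue [4, 5, 17, 18]
Visit 4; enqueue 1, 6, 8, 14, 19 → queue [5, 17, 18, 1, 6, 8, 14, 19]
Visit 5; enqueue 2, 12 → queue [17, 18, 1, 6, 8, 14, 19, 2, 12]
Visit 17; enqueue 16 → queue [18, 1, 6, 8, 14, 19, 2, 12, 16]
Visit 18; enqueue 7, 10 → queue [1, 6, 8, 14, 19, 2, 12, 16, 7, 10]
Visit 1; enqueue 13 → queue [6, 8, 14, 19, 2, 12, 16, 7, 10, 13]
Visit 6 → queue [8, 14, 19, 2, 12, 16, 7, 10, 13]
Visit 8; enqueue 9, 11 → queue [14, 19, 2, 12, 16, 7, 10, 13, 9, 11]
Visit 14 → queue [19, 2, 12, 16, 7, 10, 13, 9, 11]
Visit 19 → queue [2, 12, 16, 7, 10, 13, 9, 11]
Visit 2 → queue [12, 16, 7, 10, 13, 9, 11]
Visit 12 → queue [16, 7, 10, 13, 9, 11]
Visit 16 → queue [7, 10, 13, 9, 11]
Visit 7 → queue [10, 13, 9, 11]
Visit 10 → queue [13, 9, 11]
Visit 13 → queue [9, 11]
Visit 9 → queue [11]
Visit 11 → queue []

15, 3, 4, 5, 17, 18, 1, 6, 8, 14, 19, 2, 12, 16, 7, 10, 13, 9, 11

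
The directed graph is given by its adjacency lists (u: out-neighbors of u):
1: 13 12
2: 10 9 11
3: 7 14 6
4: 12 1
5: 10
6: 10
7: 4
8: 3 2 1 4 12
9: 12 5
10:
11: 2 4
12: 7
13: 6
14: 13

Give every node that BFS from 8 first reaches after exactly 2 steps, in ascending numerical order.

6, 7, 9, 10, 11, 13, 14

Level 0: 8
Level 1: 1, 2, 3, 4, 12
Level 2: 6, 7, 9, 10, 11, 13, 14
Level 3: 5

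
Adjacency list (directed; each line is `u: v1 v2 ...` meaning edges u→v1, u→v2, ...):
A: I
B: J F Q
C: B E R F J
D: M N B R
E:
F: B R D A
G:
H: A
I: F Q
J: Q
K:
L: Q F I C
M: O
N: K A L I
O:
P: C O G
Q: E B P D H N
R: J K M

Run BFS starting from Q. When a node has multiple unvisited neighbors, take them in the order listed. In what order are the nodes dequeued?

Visit Q; enqueue E, B, P, D, H, N → queue [E, B, P, D, H, N]
Visit E → queue [B, P, D, H, N]
Visit B; enqueue J, F → queue [P, D, H, N, J, F]
Visit P; enqueue C, O, G → queue [D, H, N, J, F, C, O, G]
Visit D; enqueue M, R → queue [H, N, J, F, C, O, G, M, R]
Visit H; enqueue A → queue [N, J, F, C, O, G, M, R, A]
Visit N; enqueue K, L, I → queue [J, F, C, O, G, M, R, A, K, L, I]
Visit J → queue [F, C, O, G, M, R, A, K, L, I]
Visit F → queue [C, O, G, M, R, A, K, L, I]
Visit C → queue [O, G, M, R, A, K, L, I]
Visit O → queue [G, M, R, A, K, L, I]
Visit G → queue [M, R, A, K, L, I]
Visit M → queue [R, A, K, L, I]
Visit R → queue [A, K, L, I]
Visit A → queue [K, L, I]
Visit K → queue [L, I]
Visit L → queue [I]
Visit I → queue []

Q → E → B → P → D → H → N → J → F → C → O → G → M → R → A → K → L → I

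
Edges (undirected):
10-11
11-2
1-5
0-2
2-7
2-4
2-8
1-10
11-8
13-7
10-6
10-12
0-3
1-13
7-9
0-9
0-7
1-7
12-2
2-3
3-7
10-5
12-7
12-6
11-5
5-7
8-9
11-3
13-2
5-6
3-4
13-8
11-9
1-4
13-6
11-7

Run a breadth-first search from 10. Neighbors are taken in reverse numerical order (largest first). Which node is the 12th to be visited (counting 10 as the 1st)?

13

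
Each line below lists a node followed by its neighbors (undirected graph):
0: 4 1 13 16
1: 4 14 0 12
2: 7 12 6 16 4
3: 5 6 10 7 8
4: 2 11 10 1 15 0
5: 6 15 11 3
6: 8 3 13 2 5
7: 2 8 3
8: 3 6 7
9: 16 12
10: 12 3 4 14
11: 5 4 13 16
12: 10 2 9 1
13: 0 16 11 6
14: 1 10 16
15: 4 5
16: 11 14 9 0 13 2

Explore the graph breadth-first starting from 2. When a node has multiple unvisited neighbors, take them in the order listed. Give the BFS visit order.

Visit 2; enqueue 7, 12, 6, 16, 4 → queue [7, 12, 6, 16, 4]
Visit 7; enqueue 8, 3 → queue [12, 6, 16, 4, 8, 3]
Visit 12; enqueue 10, 9, 1 → queue [6, 16, 4, 8, 3, 10, 9, 1]
Visit 6; enqueue 13, 5 → queue [16, 4, 8, 3, 10, 9, 1, 13, 5]
Visit 16; enqueue 11, 14, 0 → queue [4, 8, 3, 10, 9, 1, 13, 5, 11, 14, 0]
Visit 4; enqueue 15 → queue [8, 3, 10, 9, 1, 13, 5, 11, 14, 0, 15]
Visit 8 → queue [3, 10, 9, 1, 13, 5, 11, 14, 0, 15]
Visit 3 → queue [10, 9, 1, 13, 5, 11, 14, 0, 15]
Visit 10 → queue [9, 1, 13, 5, 11, 14, 0, 15]
Visit 9 → queue [1, 13, 5, 11, 14, 0, 15]
Visit 1 → queue [13, 5, 11, 14, 0, 15]
Visit 13 → queue [5, 11, 14, 0, 15]
Visit 5 → queue [11, 14, 0, 15]
Visit 11 → queue [14, 0, 15]
Visit 14 → queue [0, 15]
Visit 0 → queue [15]
Visit 15 → queue []

2 7 12 6 16 4 8 3 10 9 1 13 5 11 14 0 15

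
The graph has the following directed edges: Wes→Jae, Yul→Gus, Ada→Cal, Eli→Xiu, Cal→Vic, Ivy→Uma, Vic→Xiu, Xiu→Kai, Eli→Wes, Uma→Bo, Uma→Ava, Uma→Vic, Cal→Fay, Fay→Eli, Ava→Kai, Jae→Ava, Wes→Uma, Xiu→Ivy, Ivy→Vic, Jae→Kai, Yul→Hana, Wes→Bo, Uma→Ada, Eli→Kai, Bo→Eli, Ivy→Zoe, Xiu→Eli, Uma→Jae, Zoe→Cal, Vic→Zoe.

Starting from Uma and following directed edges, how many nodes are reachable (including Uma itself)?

BFS from Uma visits: Uma, Vic, Jae, Bo, Ava, Ada, Zoe, Xiu, Kai, Eli, Cal, Ivy, Wes, Fay
Reachable nodes: 14 of 17 total.

14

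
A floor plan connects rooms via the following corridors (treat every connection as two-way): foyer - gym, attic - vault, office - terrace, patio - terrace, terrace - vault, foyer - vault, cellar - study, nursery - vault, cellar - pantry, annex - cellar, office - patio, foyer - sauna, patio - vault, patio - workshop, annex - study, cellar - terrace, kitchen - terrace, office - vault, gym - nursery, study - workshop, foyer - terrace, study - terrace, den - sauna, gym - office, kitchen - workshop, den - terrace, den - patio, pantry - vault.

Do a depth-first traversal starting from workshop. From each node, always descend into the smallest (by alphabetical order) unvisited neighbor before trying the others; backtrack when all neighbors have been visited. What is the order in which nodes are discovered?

workshop, kitchen, terrace, cellar, annex, study, pantry, vault, attic, foyer, gym, nursery, office, patio, den, sauna

Visit workshop
workshop → kitchen
kitchen → terrace
terrace → cellar
cellar → annex
annex → study
cellar → pantry
pantry → vault
vault → attic
vault → foyer
foyer → gym
gym → nursery
gym → office
office → patio
patio → den
den → sauna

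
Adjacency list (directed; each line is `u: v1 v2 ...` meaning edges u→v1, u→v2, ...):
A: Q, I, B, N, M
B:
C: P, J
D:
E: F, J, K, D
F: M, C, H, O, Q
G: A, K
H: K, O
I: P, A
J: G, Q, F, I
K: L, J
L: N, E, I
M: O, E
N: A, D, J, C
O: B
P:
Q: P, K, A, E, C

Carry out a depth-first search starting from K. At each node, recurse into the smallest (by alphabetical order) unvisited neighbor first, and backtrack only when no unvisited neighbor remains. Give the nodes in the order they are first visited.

Visit K
K → J
J → F
F → C
C → P
F → H
H → O
O → B
F → M
M → E
E → D
F → Q
Q → A
A → I
A → N
J → G
K → L

K -> J -> F -> C -> P -> H -> O -> B -> M -> E -> D -> Q -> A -> I -> N -> G -> L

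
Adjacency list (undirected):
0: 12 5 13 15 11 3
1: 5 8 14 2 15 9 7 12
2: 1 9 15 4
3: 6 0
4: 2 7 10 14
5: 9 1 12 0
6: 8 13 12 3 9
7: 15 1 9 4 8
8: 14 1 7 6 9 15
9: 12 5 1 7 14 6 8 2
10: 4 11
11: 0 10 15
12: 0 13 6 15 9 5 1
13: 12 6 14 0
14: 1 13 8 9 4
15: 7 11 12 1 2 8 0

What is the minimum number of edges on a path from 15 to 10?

2

Level 0: 15
Level 1: 0, 1, 2, 7, 8, 11, 12
Level 2: 3, 4, 5, 6, 9, 10, 13, 14
10 first appears at level 2.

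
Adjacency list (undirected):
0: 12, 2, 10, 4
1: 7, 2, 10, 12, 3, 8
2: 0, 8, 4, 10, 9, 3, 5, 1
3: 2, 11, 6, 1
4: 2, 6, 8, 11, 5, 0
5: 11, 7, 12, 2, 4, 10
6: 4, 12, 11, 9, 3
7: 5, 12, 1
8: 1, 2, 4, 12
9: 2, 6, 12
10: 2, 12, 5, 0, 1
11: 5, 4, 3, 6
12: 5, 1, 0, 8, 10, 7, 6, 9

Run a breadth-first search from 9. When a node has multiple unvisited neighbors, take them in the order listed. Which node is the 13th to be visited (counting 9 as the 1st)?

Visit 9; enqueue 2, 6, 12 → queue [2, 6, 12]
Visit 2; enqueue 0, 8, 4, 10, 3, 5, 1 → queue [6, 12, 0, 8, 4, 10, 3, 5, 1]
Visit 6; enqueue 11 → queue [12, 0, 8, 4, 10, 3, 5, 1, 11]
Visit 12; enqueue 7 → queue [0, 8, 4, 10, 3, 5, 1, 11, 7]
Visit 0 → queue [8, 4, 10, 3, 5, 1, 11, 7]
Visit 8 → queue [4, 10, 3, 5, 1, 11, 7]
Visit 4 → queue [10, 3, 5, 1, 11, 7]
Visit 10 → queue [3, 5, 1, 11, 7]
Visit 3 → queue [5, 1, 11, 7]
Visit 5 → queue [1, 11, 7]
Visit 1 → queue [11, 7]
Visit 11 → queue [7]
Visit 7 → queue []

Visit order: 9, 2, 6, 12, 0, 8, 4, 10, 3, 5, 1, 11, 7

7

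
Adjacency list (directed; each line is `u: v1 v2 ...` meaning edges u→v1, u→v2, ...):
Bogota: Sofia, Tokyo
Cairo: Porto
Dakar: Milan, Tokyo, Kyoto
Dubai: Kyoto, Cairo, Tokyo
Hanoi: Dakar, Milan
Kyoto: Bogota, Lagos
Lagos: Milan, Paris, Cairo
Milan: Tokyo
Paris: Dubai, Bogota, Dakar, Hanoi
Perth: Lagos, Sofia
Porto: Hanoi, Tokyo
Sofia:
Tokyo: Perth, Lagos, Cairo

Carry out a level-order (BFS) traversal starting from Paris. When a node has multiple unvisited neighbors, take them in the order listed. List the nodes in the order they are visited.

Visit Paris; enqueue Dubai, Bogota, Dakar, Hanoi → queue [Dubai, Bogota, Dakar, Hanoi]
Visit Dubai; enqueue Kyoto, Cairo, Tokyo → queue [Bogota, Dakar, Hanoi, Kyoto, Cairo, Tokyo]
Visit Bogota; enqueue Sofia → queue [Dakar, Hanoi, Kyoto, Cairo, Tokyo, Sofia]
Visit Dakar; enqueue Milan → queue [Hanoi, Kyoto, Cairo, Tokyo, Sofia, Milan]
Visit Hanoi → queue [Kyoto, Cairo, Tokyo, Sofia, Milan]
Visit Kyoto; enqueue Lagos → queue [Cairo, Tokyo, Sofia, Milan, Lagos]
Visit Cairo; enqueue Porto → queue [Tokyo, Sofia, Milan, Lagos, Porto]
Visit Tokyo; enqueue Perth → queue [Sofia, Milan, Lagos, Porto, Perth]
Visit Sofia → queue [Milan, Lagos, Porto, Perth]
Visit Milan → queue [Lagos, Porto, Perth]
Visit Lagos → queue [Porto, Perth]
Visit Porto → queue [Perth]
Visit Perth → queue []

Paris Dubai Bogota Dakar Hanoi Kyoto Cairo Tokyo Sofia Milan Lagos Porto Perth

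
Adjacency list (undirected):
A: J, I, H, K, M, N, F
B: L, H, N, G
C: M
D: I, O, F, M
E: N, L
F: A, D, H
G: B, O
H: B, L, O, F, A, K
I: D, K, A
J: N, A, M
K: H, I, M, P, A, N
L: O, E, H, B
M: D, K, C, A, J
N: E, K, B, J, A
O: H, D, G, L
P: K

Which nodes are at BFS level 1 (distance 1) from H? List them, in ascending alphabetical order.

Level 0: H
Level 1: A, B, F, K, L, O
Level 2: D, E, G, I, J, M, N, P
Level 3: C

A, B, F, K, L, O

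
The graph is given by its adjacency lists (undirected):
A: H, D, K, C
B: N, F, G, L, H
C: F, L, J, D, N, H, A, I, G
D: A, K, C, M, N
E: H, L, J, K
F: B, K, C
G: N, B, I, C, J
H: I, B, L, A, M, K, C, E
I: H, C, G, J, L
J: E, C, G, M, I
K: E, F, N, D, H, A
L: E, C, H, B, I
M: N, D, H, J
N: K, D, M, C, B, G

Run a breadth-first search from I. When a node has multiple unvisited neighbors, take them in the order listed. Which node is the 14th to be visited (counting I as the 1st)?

Visit I; enqueue H, C, G, J, L → queue [H, C, G, J, L]
Visit H; enqueue B, A, M, K, E → queue [C, G, J, L, B, A, M, K, E]
Visit C; enqueue F, D, N → queue [G, J, L, B, A, M, K, E, F, D, N]
Visit G → queue [J, L, B, A, M, K, E, F, D, N]
Visit J → queue [L, B, A, M, K, E, F, D, N]
Visit L → queue [B, A, M, K, E, F, D, N]
Visit B → queue [A, M, K, E, F, D, N]
Visit A → queue [M, K, E, F, D, N]
Visit M → queue [K, E, F, D, N]
Visit K → queue [E, F, D, N]
Visit E → queue [F, D, N]
Visit F → queue [D, N]
Visit D → queue [N]
Visit N → queue []

Visit order: I, H, C, G, J, L, B, A, M, K, E, F, D, N

N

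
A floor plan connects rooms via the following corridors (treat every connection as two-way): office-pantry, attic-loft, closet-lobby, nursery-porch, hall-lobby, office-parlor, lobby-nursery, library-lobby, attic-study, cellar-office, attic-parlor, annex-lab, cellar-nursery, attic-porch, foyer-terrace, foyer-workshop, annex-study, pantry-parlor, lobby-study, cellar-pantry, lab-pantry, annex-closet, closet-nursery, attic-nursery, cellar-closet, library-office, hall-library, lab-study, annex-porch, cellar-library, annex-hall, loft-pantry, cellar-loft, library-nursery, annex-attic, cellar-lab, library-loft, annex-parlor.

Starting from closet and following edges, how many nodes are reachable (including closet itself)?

BFS from closet visits: closet, annex, cellar, lobby, nursery, attic, hall, lab, parlor, porch, study, library, loft, office, pantry
Reachable nodes: 15 of 18 total.

15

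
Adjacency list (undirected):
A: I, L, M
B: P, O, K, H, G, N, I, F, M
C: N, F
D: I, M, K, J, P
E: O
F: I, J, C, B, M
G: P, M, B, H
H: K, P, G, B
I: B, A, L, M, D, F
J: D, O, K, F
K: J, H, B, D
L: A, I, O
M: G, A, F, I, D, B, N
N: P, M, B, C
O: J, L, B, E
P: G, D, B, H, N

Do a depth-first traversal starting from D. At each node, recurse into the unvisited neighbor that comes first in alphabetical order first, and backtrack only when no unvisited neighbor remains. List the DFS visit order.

Visit D
D → I
I → A
A → L
L → O
O → B
B → F
F → C
C → N
N → M
M → G
G → H
H → K
K → J
H → P
O → E

D, I, A, L, O, B, F, C, N, M, G, H, K, J, P, E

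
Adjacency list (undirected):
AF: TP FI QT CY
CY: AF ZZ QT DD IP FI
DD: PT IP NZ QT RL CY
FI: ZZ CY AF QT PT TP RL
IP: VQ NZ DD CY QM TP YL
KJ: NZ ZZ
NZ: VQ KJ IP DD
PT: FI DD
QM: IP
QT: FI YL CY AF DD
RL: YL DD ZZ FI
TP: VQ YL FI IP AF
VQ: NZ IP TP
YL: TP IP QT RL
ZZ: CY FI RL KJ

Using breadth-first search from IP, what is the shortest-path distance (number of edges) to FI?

Level 0: IP
Level 1: CY, DD, NZ, QM, TP, VQ, YL
Level 2: AF, FI, KJ, PT, QT, RL, ZZ
FI first appears at level 2.

2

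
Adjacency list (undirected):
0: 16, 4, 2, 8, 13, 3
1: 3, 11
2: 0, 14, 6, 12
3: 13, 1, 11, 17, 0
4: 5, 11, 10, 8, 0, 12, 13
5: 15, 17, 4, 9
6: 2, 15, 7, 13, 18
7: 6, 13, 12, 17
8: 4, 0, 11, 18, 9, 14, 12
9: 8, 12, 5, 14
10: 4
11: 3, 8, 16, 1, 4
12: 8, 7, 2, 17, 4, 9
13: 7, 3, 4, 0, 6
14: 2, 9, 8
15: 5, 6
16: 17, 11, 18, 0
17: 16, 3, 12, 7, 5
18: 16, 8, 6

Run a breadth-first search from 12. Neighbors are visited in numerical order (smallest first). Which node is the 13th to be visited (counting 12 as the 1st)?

Visit 12; enqueue 2, 4, 7, 8, 9, 17 → queue [2, 4, 7, 8, 9, 17]
Visit 2; enqueue 0, 6, 14 → queue [4, 7, 8, 9, 17, 0, 6, 14]
Visit 4; enqueue 5, 10, 11, 13 → queue [7, 8, 9, 17, 0, 6, 14, 5, 10, 11, 13]
Visit 7 → queue [8, 9, 17, 0, 6, 14, 5, 10, 11, 13]
Visit 8; enqueue 18 → queue [9, 17, 0, 6, 14, 5, 10, 11, 13, 18]
Visit 9 → queue [17, 0, 6, 14, 5, 10, 11, 13, 18]
Visit 17; enqueue 3, 16 → queue [0, 6, 14, 5, 10, 11, 13, 18, 3, 16]
Visit 0 → queue [6, 14, 5, 10, 11, 13, 18, 3, 16]
Visit 6; enqueue 15 → queue [14, 5, 10, 11, 13, 18, 3, 16, 15]
Visit 14 → queue [5, 10, 11, 13, 18, 3, 16, 15]
Visit 5 → queue [10, 11, 13, 18, 3, 16, 15]
Visit 10 → queue [11, 13, 18, 3, 16, 15]
Visit 11; enqueue 1 → queue [13, 18, 3, 16, 15, 1]
Visit 13 → queue [18, 3, 16, 15, 1]
Visit 18 → queue [3, 16, 15, 1]
Visit 3 → queue [16, 15, 1]
Visit 16 → queue [15, 1]
Visit 15 → queue [1]
Visit 1 → queue []

Visit order: 12, 2, 4, 7, 8, 9, 17, 0, 6, 14, 5, 10, 11, 13, 18, 3, 16, 15, 1

11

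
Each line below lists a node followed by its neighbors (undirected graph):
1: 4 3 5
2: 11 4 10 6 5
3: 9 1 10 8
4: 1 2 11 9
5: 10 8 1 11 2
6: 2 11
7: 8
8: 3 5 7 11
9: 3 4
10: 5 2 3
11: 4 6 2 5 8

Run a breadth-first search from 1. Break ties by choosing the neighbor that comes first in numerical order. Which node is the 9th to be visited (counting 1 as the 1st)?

Visit 1; enqueue 3, 4, 5 → queue [3, 4, 5]
Visit 3; enqueue 8, 9, 10 → queue [4, 5, 8, 9, 10]
Visit 4; enqueue 2, 11 → queue [5, 8, 9, 10, 2, 11]
Visit 5 → queue [8, 9, 10, 2, 11]
Visit 8; enqueue 7 → queue [9, 10, 2, 11, 7]
Visit 9 → queue [10, 2, 11, 7]
Visit 10 → queue [2, 11, 7]
Visit 2; enqueue 6 → queue [11, 7, 6]
Visit 11 → queue [7, 6]
Visit 7 → queue [6]
Visit 6 → queue []

Visit order: 1, 3, 4, 5, 8, 9, 10, 2, 11, 7, 6

11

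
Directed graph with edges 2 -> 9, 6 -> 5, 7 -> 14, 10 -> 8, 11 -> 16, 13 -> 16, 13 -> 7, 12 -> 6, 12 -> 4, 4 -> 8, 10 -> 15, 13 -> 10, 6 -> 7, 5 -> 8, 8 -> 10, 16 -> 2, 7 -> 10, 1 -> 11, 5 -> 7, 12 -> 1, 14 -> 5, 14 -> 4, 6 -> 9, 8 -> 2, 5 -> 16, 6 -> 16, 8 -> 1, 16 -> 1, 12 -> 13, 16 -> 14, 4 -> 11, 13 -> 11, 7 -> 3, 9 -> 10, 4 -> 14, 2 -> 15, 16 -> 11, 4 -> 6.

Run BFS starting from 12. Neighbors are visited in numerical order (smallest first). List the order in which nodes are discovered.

12 → 1 → 4 → 6 → 13 → 11 → 8 → 14 → 5 → 7 → 9 → 16 → 10 → 2 → 3 → 15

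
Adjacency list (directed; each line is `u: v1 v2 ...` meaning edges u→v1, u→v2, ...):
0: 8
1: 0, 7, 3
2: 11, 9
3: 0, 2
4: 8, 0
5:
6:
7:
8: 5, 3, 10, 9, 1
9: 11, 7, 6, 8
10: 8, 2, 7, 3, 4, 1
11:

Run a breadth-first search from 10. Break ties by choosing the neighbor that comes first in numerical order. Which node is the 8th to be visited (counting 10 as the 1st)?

Visit 10; enqueue 1, 2, 3, 4, 7, 8 → queue [1, 2, 3, 4, 7, 8]
Visit 1; enqueue 0 → queue [2, 3, 4, 7, 8, 0]
Visit 2; enqueue 9, 11 → queue [3, 4, 7, 8, 0, 9, 11]
Visit 3 → queue [4, 7, 8, 0, 9, 11]
Visit 4 → queue [7, 8, 0, 9, 11]
Visit 7 → queue [8, 0, 9, 11]
Visit 8; enqueue 5 → queue [0, 9, 11, 5]
Visit 0 → queue [9, 11, 5]
Visit 9; enqueue 6 → queue [11, 5, 6]
Visit 11 → queue [5, 6]
Visit 5 → queue [6]
Visit 6 → queue []

Visit order: 10, 1, 2, 3, 4, 7, 8, 0, 9, 11, 5, 6

0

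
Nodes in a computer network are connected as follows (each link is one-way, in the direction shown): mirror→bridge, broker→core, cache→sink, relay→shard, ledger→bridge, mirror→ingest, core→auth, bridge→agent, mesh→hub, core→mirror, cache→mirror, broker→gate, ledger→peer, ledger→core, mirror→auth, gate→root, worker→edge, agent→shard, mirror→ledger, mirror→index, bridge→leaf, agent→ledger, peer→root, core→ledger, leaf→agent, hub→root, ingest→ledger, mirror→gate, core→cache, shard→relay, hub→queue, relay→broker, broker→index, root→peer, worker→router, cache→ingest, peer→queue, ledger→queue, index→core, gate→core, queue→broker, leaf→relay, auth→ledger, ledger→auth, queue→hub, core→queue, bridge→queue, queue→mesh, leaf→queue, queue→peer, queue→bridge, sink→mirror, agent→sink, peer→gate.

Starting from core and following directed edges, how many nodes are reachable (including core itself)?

BFS from core visits: core, queue, mirror, ledger, cache, auth, peer, mesh, hub, broker, bridge, ingest, index, gate, sink, root, leaf, agent, relay, shard
Reachable nodes: 20 of 23 total.

20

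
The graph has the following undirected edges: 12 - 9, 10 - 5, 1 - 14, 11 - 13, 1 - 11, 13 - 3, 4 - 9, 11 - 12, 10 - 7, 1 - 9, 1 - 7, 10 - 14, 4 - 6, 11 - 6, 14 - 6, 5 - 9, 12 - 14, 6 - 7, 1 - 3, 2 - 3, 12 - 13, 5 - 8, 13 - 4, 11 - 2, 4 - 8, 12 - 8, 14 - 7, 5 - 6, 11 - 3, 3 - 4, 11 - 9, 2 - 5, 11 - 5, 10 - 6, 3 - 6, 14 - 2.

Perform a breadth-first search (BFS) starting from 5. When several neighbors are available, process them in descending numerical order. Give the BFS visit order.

Visit 5; enqueue 11, 10, 9, 8, 6, 2 → queue [11, 10, 9, 8, 6, 2]
Visit 11; enqueue 13, 12, 3, 1 → queue [10, 9, 8, 6, 2, 13, 12, 3, 1]
Visit 10; enqueue 14, 7 → queue [9, 8, 6, 2, 13, 12, 3, 1, 14, 7]
Visit 9; enqueue 4 → queue [8, 6, 2, 13, 12, 3, 1, 14, 7, 4]
Visit 8 → queue [6, 2, 13, 12, 3, 1, 14, 7, 4]
Visit 6 → queue [2, 13, 12, 3, 1, 14, 7, 4]
Visit 2 → queue [13, 12, 3, 1, 14, 7, 4]
Visit 13 → queue [12, 3, 1, 14, 7, 4]
Visit 12 → queue [3, 1, 14, 7, 4]
Visit 3 → queue [1, 14, 7, 4]
Visit 1 → queue [14, 7, 4]
Visit 14 → queue [7, 4]
Visit 7 → queue [4]
Visit 4 → queue []

5, 11, 10, 9, 8, 6, 2, 13, 12, 3, 1, 14, 7, 4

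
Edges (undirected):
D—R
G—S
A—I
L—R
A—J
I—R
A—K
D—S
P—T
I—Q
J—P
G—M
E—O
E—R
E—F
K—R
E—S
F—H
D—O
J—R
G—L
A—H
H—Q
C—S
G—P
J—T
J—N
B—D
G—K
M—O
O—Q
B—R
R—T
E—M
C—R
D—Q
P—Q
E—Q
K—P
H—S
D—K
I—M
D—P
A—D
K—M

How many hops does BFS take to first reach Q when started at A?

2

Level 0: A
Level 1: D, H, I, J, K
Level 2: B, F, G, M, N, O, P, Q, R, S, T
Level 3: C, E, L
Q first appears at level 2.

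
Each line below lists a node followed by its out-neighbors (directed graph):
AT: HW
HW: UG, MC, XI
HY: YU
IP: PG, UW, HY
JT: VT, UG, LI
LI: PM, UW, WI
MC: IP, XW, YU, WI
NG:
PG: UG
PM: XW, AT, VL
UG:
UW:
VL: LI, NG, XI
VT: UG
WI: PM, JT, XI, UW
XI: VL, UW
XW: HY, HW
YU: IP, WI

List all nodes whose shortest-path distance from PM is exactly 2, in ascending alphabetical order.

Level 0: PM
Level 1: AT, VL, XW
Level 2: HW, HY, LI, NG, XI
Level 3: MC, UG, UW, WI, YU
Level 4: IP, JT
Level 5: PG, VT

HW, HY, LI, NG, XI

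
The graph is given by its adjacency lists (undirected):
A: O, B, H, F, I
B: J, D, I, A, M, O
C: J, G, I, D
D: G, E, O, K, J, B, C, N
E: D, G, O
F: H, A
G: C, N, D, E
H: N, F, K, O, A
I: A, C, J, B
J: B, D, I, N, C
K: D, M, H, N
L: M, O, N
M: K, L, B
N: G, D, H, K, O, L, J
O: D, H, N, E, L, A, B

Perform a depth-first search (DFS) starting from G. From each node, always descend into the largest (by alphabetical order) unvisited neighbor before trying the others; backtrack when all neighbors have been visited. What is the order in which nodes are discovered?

Visit G
G → N
N → O
O → L
L → M
M → K
K → H
H → F
F → A
A → I
I → J
J → D
D → E
D → C
D → B

G, N, O, L, M, K, H, F, A, I, J, D, E, C, B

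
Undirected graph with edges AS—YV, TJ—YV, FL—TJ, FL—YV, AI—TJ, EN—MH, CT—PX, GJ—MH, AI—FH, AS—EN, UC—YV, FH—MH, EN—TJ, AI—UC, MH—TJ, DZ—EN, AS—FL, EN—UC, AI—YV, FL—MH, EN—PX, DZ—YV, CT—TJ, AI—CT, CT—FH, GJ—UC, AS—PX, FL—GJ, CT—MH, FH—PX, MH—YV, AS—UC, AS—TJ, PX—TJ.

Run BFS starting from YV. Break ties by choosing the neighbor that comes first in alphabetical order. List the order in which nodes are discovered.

YV → AI → AS → DZ → FL → MH → TJ → UC → CT → FH → EN → PX → GJ

Visit YV; enqueue AI, AS, DZ, FL, MH, TJ, UC → queue [AI, AS, DZ, FL, MH, TJ, UC]
Visit AI; enqueue CT, FH → queue [AS, DZ, FL, MH, TJ, UC, CT, FH]
Visit AS; enqueue EN, PX → queue [DZ, FL, MH, TJ, UC, CT, FH, EN, PX]
Visit DZ → queue [FL, MH, TJ, UC, CT, FH, EN, PX]
Visit FL; enqueue GJ → queue [MH, TJ, UC, CT, FH, EN, PX, GJ]
Visit MH → queue [TJ, UC, CT, FH, EN, PX, GJ]
Visit TJ → queue [UC, CT, FH, EN, PX, GJ]
Visit UC → queue [CT, FH, EN, PX, GJ]
Visit CT → queue [FH, EN, PX, GJ]
Visit FH → queue [EN, PX, GJ]
Visit EN → queue [PX, GJ]
Visit PX → queue [GJ]
Visit GJ → queue []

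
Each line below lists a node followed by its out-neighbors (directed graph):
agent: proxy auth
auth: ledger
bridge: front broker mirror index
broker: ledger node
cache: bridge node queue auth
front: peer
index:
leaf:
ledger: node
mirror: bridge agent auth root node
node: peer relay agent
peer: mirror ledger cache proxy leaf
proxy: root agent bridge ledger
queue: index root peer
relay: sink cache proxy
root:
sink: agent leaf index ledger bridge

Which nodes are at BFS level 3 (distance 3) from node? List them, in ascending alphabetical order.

bridge, index, queue, root

Level 0: node
Level 1: agent, peer, relay
Level 2: auth, cache, leaf, ledger, mirror, proxy, sink
Level 3: bridge, index, queue, root
Level 4: broker, front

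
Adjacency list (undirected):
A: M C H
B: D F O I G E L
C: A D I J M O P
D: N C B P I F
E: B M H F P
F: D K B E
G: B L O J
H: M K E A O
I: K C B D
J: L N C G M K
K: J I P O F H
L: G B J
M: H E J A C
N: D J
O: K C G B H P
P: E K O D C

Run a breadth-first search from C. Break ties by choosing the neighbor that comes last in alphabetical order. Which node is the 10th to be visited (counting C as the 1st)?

Visit C; enqueue P, O, M, J, I, D, A → queue [P, O, M, J, I, D, A]
Visit P; enqueue K, E → queue [O, M, J, I, D, A, K, E]
Visit O; enqueue H, G, B → queue [M, J, I, D, A, K, E, H, G, B]
Visit M → queue [J, I, D, A, K, E, H, G, B]
Visit J; enqueue N, L → queue [I, D, A, K, E, H, G, B, N, L]
Visit I → queue [D, A, K, E, H, G, B, N, L]
Visit D; enqueue F → queue [A, K, E, H, G, B, N, L, F]
Visit A → queue [K, E, H, G, B, N, L, F]
Visit K → queue [E, H, G, B, N, L, F]
Visit E → queue [H, G, B, N, L, F]
Visit H → queue [G, B, N, L, F]
Visit G → queue [B, N, L, F]
Visit B → queue [N, L, F]
Visit N → queue [L, F]
Visit L → queue [F]
Visit F → queue []

Visit order: C, P, O, M, J, I, D, A, K, E, H, G, B, N, L, F

E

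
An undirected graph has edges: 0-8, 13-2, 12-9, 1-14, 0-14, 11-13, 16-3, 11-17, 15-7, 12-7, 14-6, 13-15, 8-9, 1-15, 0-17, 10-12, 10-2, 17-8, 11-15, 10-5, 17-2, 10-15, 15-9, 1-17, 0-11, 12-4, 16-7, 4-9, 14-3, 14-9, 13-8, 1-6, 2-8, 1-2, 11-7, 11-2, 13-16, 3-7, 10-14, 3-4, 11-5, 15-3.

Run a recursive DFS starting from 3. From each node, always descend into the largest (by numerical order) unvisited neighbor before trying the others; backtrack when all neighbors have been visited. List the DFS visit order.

Visit 3
3 → 16
16 → 13
13 → 15
15 → 11
11 → 17
17 → 8
8 → 9
9 → 14
14 → 10
10 → 12
12 → 7
12 → 4
10 → 5
10 → 2
2 → 1
1 → 6
14 → 0

3 → 16 → 13 → 15 → 11 → 17 → 8 → 9 → 14 → 10 → 12 → 7 → 4 → 5 → 2 → 1 → 6 → 0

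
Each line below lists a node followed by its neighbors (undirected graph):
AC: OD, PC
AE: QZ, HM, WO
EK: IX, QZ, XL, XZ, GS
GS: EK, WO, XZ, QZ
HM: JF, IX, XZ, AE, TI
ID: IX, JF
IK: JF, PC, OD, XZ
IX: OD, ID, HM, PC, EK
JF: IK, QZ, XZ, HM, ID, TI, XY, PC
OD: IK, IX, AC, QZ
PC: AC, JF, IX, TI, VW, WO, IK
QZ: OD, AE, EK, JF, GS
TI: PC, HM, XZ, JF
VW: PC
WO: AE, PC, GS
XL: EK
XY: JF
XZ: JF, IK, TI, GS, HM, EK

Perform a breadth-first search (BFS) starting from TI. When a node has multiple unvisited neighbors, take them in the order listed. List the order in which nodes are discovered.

TI PC HM XZ JF AC IX VW WO IK AE GS EK QZ ID XY OD XL

Visit TI; enqueue PC, HM, XZ, JF → queue [PC, HM, XZ, JF]
Visit PC; enqueue AC, IX, VW, WO, IK → queue [HM, XZ, JF, AC, IX, VW, WO, IK]
Visit HM; enqueue AE → queue [XZ, JF, AC, IX, VW, WO, IK, AE]
Visit XZ; enqueue GS, EK → queue [JF, AC, IX, VW, WO, IK, AE, GS, EK]
Visit JF; enqueue QZ, ID, XY → queue [AC, IX, VW, WO, IK, AE, GS, EK, QZ, ID, XY]
Visit AC; enqueue OD → queue [IX, VW, WO, IK, AE, GS, EK, QZ, ID, XY, OD]
Visit IX → queue [VW, WO, IK, AE, GS, EK, QZ, ID, XY, OD]
Visit VW → queue [WO, IK, AE, GS, EK, QZ, ID, XY, OD]
Visit WO → queue [IK, AE, GS, EK, QZ, ID, XY, OD]
Visit IK → queue [AE, GS, EK, QZ, ID, XY, OD]
Visit AE → queue [GS, EK, QZ, ID, XY, OD]
Visit GS → queue [EK, QZ, ID, XY, OD]
Visit EK; enqueue XL → queue [QZ, ID, XY, OD, XL]
Visit QZ → queue [ID, XY, OD, XL]
Visit ID → queue [XY, OD, XL]
Visit XY → queue [OD, XL]
Visit OD → queue [XL]
Visit XL → queue []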